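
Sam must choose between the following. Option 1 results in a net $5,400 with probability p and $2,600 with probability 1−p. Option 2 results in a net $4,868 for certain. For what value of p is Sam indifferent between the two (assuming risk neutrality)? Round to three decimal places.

p·5400 + (1−p)·2600 = 4868
2800p + 2600 = 4868
p = (4868 − 2600) / 2800

p = 0.810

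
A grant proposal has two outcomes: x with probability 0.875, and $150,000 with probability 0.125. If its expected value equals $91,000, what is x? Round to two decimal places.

x = $82,571.43

0.875·x + 0.125·150000 = 91000
0.875·x = 91000 − 18750 = 72250
x = 72250 / 0.875 = 82571.4286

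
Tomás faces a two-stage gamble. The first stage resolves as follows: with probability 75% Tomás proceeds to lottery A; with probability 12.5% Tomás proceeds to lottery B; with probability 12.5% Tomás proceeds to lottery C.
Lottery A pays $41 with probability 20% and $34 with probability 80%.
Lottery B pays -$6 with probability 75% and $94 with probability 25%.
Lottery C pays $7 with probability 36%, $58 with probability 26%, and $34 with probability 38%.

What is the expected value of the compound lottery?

$32.74

EV(A) = 0.2 × 41 + 0.8 × 34 = 8.2 + 27.2 = 35.4
EV(B) = 0.75 × (-6) + 0.25 × 94 = -4.5 + 23.5 = 19
EV(C) = 0.36 × 7 + 0.26 × 58 + 0.38 × 34 = 2.52 + 15.08 + 12.92 = 30.52
Overall = 0.75 × 35.4 + 0.125 × 19 + 0.125 × 30.52 = 26.55 + 2.375 + 3.815 = 32.74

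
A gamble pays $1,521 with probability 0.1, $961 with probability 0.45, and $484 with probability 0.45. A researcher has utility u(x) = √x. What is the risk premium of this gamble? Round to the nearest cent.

$32.29

E[u] = 0.1·√1521 + 0.45·√961 + 0.45·√484 = 0.1·39 + 0.45·31 + 0.45·22 = 27.75
CE = (27.75)² = 770.0625
Risk premium = EV − CE = 802.35 − 770.0625 = 32.2875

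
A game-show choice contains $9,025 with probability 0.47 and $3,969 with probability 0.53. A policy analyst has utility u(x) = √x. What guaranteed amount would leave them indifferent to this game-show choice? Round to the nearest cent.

E[u] = 0.47·√9025 + 0.53·√3969 = 0.47·95 + 0.53·63 = 78.04
CE = (78.04)² = 6090.2416

$6,090.24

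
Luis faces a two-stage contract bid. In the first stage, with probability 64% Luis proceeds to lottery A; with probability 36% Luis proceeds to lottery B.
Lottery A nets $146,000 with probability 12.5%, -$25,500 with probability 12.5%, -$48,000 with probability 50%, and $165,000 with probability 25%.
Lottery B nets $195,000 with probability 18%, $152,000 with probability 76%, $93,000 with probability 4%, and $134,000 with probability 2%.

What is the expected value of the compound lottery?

EV(A) = 0.125 × 146000 + 0.125 × (-25500) + 0.5 × (-48000) + 0.25 × 165000 = 18250 − 3187.5 − 24000 + 41250 = 32312.5
EV(B) = 0.18 × 195000 + 0.76 × 152000 + 0.04 × 93000 + 0.02 × 134000 = 35100 + 115520 + 3720 + 2680 = 157020
Overall = 0.64 × 32312.5 + 0.36 × 157020 = 20680 + 56527.2 = 77207.2

$77,207.20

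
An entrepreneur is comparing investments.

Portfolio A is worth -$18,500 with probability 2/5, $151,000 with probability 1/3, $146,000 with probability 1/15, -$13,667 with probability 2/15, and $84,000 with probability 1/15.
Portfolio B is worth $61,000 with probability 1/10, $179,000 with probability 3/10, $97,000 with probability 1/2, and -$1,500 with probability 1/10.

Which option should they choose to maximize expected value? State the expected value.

Portfolio A = 2/5 × (-18500) + 1/3 × 151000 + 1/15 × 146000 + 2/15 × (-13667) + 1/15 × 84000 = -7400 + 50333.3333 + 9733.3333 − 1822.2667 + 5600 = 56444.4
Portfolio B = 1/10 × 61000 + 3/10 × 179000 + 1/2 × 97000 + 1/10 × (-1500) = 6100 + 53700 + 48500 − 150 = 108150

Portfolio B ($108,150)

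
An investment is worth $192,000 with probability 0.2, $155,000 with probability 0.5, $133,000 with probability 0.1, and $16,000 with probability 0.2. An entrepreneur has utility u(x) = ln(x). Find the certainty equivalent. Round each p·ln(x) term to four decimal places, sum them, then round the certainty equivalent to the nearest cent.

$101,174.29

E[u] = 0.2·ln(192000) + 0.5·ln(155000) + 0.1·ln(133000) + 0.2·ln(16000) = 2.4331 + 5.9756 + 1.1798 + 1.9361 = 11.5246
CE = e^11.5246 ≈ 101174.29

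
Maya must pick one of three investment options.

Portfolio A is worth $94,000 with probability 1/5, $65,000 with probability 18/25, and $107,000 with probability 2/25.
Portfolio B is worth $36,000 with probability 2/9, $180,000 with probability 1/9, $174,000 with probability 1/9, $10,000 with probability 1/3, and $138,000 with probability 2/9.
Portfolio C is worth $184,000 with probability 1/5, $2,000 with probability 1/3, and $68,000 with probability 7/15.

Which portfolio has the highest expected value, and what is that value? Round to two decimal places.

Portfolio B ($81,333.33)

Portfolio A = 1/5 × 94000 + 18/25 × 65000 + 2/25 × 107000 = 18800 + 46800 + 8560 = 74160
Portfolio B = 2/9 × 36000 + 1/9 × 180000 + 1/9 × 174000 + 1/3 × 10000 + 2/9 × 138000 = 8000 + 20000 + 19333.3333 + 3333.3333 + 30666.6667 = 81333.3333
Portfolio C = 1/5 × 184000 + 1/3 × 2000 + 7/15 × 68000 = 36800 + 666.6667 + 31733.3333 = 69200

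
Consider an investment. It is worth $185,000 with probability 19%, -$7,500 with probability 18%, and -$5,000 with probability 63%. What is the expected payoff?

$30,650

EV = 0.19 × 185000 + 0.18 × (-7500) + 0.63 × (-5000) = 35150 − 1350 − 3150 = 30650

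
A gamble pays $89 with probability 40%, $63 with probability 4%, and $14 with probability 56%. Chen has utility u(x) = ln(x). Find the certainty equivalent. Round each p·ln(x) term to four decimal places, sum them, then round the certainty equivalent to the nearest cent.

E[u] = 0.4·ln(89) + 0.04·ln(63) + 0.56·ln(14) = 1.7955 + 0.1657 + 1.4779 = 3.4391
CE = e^3.4391 ≈ 31.16

$31.16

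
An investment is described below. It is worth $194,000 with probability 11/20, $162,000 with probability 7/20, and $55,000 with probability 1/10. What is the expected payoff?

EV = 11/20 × 194000 + 7/20 × 162000 + 1/10 × 55000 = 106700 + 56700 + 5500 = 168900

$168,900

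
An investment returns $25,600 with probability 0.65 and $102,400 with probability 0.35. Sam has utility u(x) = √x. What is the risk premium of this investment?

E[u] = 0.65·√25600 + 0.35·√102400 = 0.65·160 + 0.35·320 = 216
CE = (216)² = 46656
Risk premium = EV − CE = 52480 − 46656 = 5824

$5,824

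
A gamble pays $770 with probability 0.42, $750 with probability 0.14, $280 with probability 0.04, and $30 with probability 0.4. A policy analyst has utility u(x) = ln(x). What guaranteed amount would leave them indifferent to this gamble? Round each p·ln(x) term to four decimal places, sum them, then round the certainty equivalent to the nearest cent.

E[u] = 0.42·ln(770) + 0.14·ln(750) + 0.04·ln(280) + 0.4·ln(30) = 2.7915 + 0.9268 + 0.2254 + 1.3605 = 5.3042
CE = e^5.3042 ≈ 201.18

$201.18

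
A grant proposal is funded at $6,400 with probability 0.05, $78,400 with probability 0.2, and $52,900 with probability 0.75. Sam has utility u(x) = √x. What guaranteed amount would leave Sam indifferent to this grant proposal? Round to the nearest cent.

$54,056.25

E[u] = 0.05·√6400 + 0.2·√78400 + 0.75·√52900 = 0.05·80 + 0.2·280 + 0.75·230 = 232.5
CE = (232.5)² = 54056.25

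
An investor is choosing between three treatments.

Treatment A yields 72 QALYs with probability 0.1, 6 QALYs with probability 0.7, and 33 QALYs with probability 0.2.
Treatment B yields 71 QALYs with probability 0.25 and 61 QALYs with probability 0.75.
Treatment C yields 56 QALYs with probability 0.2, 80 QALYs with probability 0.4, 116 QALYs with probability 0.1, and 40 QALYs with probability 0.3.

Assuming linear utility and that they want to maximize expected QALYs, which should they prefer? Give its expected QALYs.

Treatment C (66.8 QALYs)

Treatment A = 0.1 × 72 + 0.7 × 6 + 0.2 × 33 = 7.2 + 4.2 + 6.6 = 18
Treatment B = 0.25 × 71 + 0.75 × 61 = 17.75 + 45.75 = 63.5
Treatment C = 0.2 × 56 + 0.4 × 80 + 0.1 × 116 + 0.3 × 40 = 11.2 + 32 + 11.6 + 12 = 66.8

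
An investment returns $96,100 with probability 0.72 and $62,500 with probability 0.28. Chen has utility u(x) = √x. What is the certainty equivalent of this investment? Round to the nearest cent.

$85,966.24

E[u] = 0.72·√96100 + 0.28·√62500 = 0.72·310 + 0.28·250 = 293.2
CE = (293.2)² = 85966.24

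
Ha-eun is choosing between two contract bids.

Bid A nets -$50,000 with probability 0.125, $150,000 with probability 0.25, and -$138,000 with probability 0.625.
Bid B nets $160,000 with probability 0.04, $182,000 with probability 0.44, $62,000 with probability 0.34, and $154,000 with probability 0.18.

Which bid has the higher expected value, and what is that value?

Bid B ($135,280)

Bid A = 0.125 × (-50000) + 0.25 × 150000 + 0.625 × (-138000) = -6250 + 37500 − 86250 = -55000
Bid B = 0.04 × 160000 + 0.44 × 182000 + 0.34 × 62000 + 0.18 × 154000 = 6400 + 80080 + 21080 + 27720 = 135280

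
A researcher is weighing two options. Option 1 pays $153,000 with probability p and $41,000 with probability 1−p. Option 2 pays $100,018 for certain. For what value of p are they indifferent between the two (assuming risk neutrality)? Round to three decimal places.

p·153000 + (1−p)·41000 = 100018
112000p + 41000 = 100018
p = (100018 − 41000) / 112000

p = 0.527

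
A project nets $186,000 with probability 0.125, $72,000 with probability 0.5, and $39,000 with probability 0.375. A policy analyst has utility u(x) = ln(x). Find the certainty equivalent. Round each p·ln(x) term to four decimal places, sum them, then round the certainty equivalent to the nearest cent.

E[u] = 0.125·ln(186000) + 0.5·ln(72000) + 0.375·ln(39000) = 1.5167 + 5.5922 + 3.9642 = 11.0731
CE = e^11.0731 ≈ 64414.88

$64,414.88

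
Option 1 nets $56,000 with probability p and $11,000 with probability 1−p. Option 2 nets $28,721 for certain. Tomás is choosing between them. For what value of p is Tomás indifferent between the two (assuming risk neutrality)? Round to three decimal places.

p·56000 + (1−p)·11000 = 28721
45000p + 11000 = 28721
p = (28721 − 11000) / 45000

p = 0.394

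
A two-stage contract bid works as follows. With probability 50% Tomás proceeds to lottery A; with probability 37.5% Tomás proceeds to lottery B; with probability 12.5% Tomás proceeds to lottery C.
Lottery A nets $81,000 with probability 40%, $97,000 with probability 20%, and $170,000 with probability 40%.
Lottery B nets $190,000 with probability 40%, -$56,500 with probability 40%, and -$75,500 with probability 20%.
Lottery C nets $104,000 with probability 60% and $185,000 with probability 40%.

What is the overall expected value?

EV(A) = 0.4 × 81000 + 0.2 × 97000 + 0.4 × 170000 = 32400 + 19400 + 68000 = 119800
EV(B) = 0.4 × 190000 + 0.4 × (-56500) + 0.2 × (-75500) = 76000 − 22600 − 15100 = 38300
EV(C) = 0.6 × 104000 + 0.4 × 185000 = 62400 + 74000 = 136400
Overall = 0.5 × 119800 + 0.375 × 38300 + 0.125 × 136400 = 59900 + 14362.5 + 17050 = 91312.5

$91,312.50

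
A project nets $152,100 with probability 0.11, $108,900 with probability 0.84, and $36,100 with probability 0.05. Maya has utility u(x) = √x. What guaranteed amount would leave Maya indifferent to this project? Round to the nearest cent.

$108,636.16

E[u] = 0.11·√152100 + 0.84·√108900 + 0.05·√36100 = 0.11·390 + 0.84·330 + 0.05·190 = 329.6
CE = (329.6)² = 108636.16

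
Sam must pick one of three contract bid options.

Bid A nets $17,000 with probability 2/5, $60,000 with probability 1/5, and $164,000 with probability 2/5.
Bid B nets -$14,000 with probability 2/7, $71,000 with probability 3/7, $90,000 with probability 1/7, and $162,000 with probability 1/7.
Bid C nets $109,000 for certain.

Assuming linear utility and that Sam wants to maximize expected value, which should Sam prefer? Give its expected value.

Bid C ($109,000)

Bid A = 2/5 × 17000 + 1/5 × 60000 + 2/5 × 164000 = 6800 + 12000 + 65600 = 84400
Bid B = 2/7 × (-14000) + 3/7 × 71000 + 1/7 × 90000 + 1/7 × 162000 = -4000 + 30428.5714 + 12857.1429 + 23142.8571 = 62428.5714
Bid C: 109000 (certain)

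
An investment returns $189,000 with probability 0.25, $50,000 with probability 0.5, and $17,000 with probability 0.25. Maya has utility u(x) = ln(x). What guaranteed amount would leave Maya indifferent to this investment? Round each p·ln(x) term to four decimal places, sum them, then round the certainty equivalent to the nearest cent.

$53,236.53

E[u] = 0.25·ln(189000) + 0.5·ln(50000) + 0.25·ln(17000) = 3.0374 + 5.4099 + 2.4352 = 10.8825
CE = e^10.8825 ≈ 53236.53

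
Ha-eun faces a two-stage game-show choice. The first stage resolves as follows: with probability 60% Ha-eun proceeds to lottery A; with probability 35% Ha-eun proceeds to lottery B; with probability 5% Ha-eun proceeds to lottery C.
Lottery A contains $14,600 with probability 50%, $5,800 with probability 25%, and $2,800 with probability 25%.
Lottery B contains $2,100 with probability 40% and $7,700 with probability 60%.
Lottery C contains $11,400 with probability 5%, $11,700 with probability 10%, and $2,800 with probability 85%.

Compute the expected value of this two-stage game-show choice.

EV(A) = 0.5 × 14600 + 0.25 × 5800 + 0.25 × 2800 = 7300 + 1450 + 700 = 9450
EV(B) = 0.4 × 2100 + 0.6 × 7700 = 840 + 4620 = 5460
EV(C) = 0.05 × 11400 + 0.1 × 11700 + 0.85 × 2800 = 570 + 1170 + 2380 = 4120
Overall = 0.6 × 9450 + 0.35 × 5460 + 0.05 × 4120 = 5670 + 1911 + 206 = 7787

$7,787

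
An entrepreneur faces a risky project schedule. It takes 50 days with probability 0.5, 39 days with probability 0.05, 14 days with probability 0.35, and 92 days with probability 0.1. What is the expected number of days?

EV = 0.5 × 50 + 0.05 × 39 + 0.35 × 14 + 0.1 × 92 = 25 + 1.95 + 4.9 + 9.2 = 41.05

41.05 days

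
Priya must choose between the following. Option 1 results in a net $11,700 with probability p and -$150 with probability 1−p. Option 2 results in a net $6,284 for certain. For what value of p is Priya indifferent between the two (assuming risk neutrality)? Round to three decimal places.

p = 0.543

p·11700 + (1−p)·(-150) = 6284
11850p − 150 = 6284
p = (6284 + 150) / 11850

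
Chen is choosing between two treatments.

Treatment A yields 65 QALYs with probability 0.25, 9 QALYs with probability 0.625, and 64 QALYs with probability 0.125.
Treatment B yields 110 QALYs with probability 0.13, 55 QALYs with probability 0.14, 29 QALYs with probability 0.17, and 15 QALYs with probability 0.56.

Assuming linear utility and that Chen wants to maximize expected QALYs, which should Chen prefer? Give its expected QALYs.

Treatment A = 0.25 × 65 + 0.625 × 9 + 0.125 × 64 = 16.25 + 5.625 + 8 = 29.875
Treatment B = 0.13 × 110 + 0.14 × 55 + 0.17 × 29 + 0.56 × 15 = 14.3 + 7.7 + 4.93 + 8.4 = 35.33

Treatment B (35.33 QALYs)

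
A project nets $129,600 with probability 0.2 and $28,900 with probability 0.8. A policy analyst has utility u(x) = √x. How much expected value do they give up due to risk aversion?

E[u] = 0.2·√129600 + 0.8·√28900 = 0.2·360 + 0.8·170 = 208
CE = (208)² = 43264
Risk premium = EV − CE = 49040 − 43264 = 5776

$5,776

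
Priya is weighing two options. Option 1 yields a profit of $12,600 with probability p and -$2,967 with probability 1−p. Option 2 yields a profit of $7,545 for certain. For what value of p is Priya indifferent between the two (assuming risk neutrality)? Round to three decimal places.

p = 0.675

p·12600 + (1−p)·(-2967) = 7545
15567p − 2967 = 7545
p = (7545 + 2967) / 15567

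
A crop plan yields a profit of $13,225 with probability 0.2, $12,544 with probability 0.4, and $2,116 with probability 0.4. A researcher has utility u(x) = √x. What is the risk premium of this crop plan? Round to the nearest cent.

E[u] = 0.2·√13225 + 0.4·√12544 + 0.4·√2116 = 0.2·115 + 0.4·112 + 0.4·46 = 86.2
CE = (86.2)² = 7430.44
Risk premium = EV − CE = 8509 − 7430.44 = 1078.56

$1,078.56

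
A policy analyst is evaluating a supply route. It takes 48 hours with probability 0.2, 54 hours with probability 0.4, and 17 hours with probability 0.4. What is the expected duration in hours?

38 hours

EV = 0.2 × 48 + 0.4 × 54 + 0.4 × 17 = 9.6 + 21.6 + 6.8 = 38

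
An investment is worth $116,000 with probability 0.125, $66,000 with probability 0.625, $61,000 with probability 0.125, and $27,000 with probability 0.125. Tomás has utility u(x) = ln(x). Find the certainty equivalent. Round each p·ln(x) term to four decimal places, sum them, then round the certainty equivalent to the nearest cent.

$62,711.49

E[u] = 0.125·ln(116000) + 0.625·ln(66000) + 0.125·ln(61000) + 0.125·ln(27000) = 1.4577 + 6.9359 + 1.3773 + 1.2754 = 11.0463
CE = e^11.0463 ≈ 62711.49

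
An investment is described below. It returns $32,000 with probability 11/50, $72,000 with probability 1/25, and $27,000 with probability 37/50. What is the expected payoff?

EV = 11/50 × 32000 + 1/25 × 72000 + 37/50 × 27000 = 7040 + 2880 + 19980 = 29900

$29,900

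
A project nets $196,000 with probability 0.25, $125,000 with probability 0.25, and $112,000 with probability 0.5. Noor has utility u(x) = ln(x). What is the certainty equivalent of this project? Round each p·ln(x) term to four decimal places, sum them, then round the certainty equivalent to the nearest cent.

E[u] = 0.25·ln(196000) + 0.25·ln(125000) + 0.5·ln(112000) = 3.0465 + 2.9340 + 5.8131 = 11.7936
CE = e^11.7936 ≈ 132402.26

$132,402.26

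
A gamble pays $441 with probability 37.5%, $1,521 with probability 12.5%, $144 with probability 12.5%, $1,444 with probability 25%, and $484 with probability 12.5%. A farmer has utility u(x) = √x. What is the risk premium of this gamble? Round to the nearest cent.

E[u] = 0.375·√441 + 0.125·√1521 + 0.125·√144 + 0.25·√1444 + 0.125·√484 = 0.375·21 + 0.125·39 + 0.125·12 + 0.25·38 + 0.125·22 = 26.5
CE = (26.5)² = 702.25
Risk premium = EV − CE = 795 − 702.25 = 92.75

$92.75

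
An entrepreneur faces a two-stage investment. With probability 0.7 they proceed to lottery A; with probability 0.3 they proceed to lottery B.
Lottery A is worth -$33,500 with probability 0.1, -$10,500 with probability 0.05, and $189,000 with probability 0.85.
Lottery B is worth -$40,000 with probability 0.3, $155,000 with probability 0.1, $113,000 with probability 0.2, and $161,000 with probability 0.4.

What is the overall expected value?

EV(A) = 0.1 × (-33500) + 0.05 × (-10500) + 0.85 × 189000 = -3350 − 525 + 160650 = 156775
EV(B) = 0.3 × (-40000) + 0.1 × 155000 + 0.2 × 113000 + 0.4 × 161000 = -12000 + 15500 + 22600 + 64400 = 90500
Overall = 0.7 × 156775 + 0.3 × 90500 = 109742.5 + 27150 = 136892.5

$136,892.50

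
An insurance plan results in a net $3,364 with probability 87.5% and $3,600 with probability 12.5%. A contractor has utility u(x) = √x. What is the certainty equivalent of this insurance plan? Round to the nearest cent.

$3,393.06

E[u] = 0.875·√3364 + 0.125·√3600 = 0.875·58 + 0.125·60 = 58.25
CE = (58.25)² = 3393.0625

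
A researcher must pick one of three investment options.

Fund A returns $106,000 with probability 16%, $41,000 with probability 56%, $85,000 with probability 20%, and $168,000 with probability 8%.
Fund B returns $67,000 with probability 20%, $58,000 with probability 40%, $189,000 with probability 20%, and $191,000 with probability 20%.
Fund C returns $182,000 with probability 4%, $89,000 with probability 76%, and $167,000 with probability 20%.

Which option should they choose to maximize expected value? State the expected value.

Fund B ($112,600)

Fund A = 0.16 × 106000 + 0.56 × 41000 + 0.2 × 85000 + 0.08 × 168000 = 16960 + 22960 + 17000 + 13440 = 70360
Fund B = 0.2 × 67000 + 0.4 × 58000 + 0.2 × 189000 + 0.2 × 191000 = 13400 + 23200 + 37800 + 38200 = 112600
Fund C = 0.04 × 182000 + 0.76 × 89000 + 0.2 × 167000 = 7280 + 67640 + 33400 = 108320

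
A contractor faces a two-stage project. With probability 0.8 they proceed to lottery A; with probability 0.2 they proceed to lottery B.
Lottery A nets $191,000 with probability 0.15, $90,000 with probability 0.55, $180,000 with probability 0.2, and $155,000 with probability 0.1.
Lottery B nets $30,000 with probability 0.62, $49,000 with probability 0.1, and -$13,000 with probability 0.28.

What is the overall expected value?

$107,692

EV(A) = 0.15 × 191000 + 0.55 × 90000 + 0.2 × 180000 + 0.1 × 155000 = 28650 + 49500 + 36000 + 15500 = 129650
EV(B) = 0.62 × 30000 + 0.1 × 49000 + 0.28 × (-13000) = 18600 + 4900 − 3640 = 19860
Overall = 0.8 × 129650 + 0.2 × 19860 = 103720 + 3972 = 107692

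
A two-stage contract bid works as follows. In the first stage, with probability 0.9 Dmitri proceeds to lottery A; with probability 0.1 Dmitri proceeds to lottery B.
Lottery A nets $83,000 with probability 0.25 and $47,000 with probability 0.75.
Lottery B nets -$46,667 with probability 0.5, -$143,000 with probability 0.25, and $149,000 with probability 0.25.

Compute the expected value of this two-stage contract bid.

EV(A) = 0.25 × 83000 + 0.75 × 47000 = 20750 + 35250 = 56000
EV(B) = 0.5 × (-46667) + 0.25 × (-143000) + 0.25 × 149000 = -23333.5 − 35750 + 37250 = -21833.5
Overall = 0.9 × 56000 + 0.1 × (-21833.5) = 50400 − 2183.35 = 48216.65

$48,216.65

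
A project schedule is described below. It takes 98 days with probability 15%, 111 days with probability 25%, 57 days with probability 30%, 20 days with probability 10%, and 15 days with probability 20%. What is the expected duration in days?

64.55 days

EV = 0.15 × 98 + 0.25 × 111 + 0.3 × 57 + 0.1 × 20 + 0.2 × 15 = 14.7 + 27.75 + 17.1 + 2 + 3 = 64.55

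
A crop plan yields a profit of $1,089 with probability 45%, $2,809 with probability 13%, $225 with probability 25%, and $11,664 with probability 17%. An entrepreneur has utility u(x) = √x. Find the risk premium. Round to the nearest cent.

E[u] = 0.45·√1089 + 0.13·√2809 + 0.25·√225 + 0.17·√11664 = 0.45·33 + 0.13·53 + 0.25·15 + 0.17·108 = 43.85
CE = (43.85)² = 1922.8225
Risk premium = EV − CE = 2894.35 − 1922.8225 = 971.5275

$971.53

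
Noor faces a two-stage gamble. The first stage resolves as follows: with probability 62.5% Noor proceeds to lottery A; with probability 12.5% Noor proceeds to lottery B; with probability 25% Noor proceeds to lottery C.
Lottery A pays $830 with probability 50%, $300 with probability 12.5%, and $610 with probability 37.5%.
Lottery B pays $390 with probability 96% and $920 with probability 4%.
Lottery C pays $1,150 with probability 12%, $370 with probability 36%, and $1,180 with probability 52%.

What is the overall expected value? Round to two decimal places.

EV(A) = 0.5 × 830 + 0.125 × 300 + 0.375 × 610 = 415 + 37.5 + 228.75 = 681.25
EV(B) = 0.96 × 390 + 0.04 × 920 = 374.4 + 36.8 = 411.2
EV(C) = 0.12 × 1150 + 0.36 × 370 + 0.52 × 1180 = 138 + 133.2 + 613.6 = 884.8
Overall = 0.625 × 681.25 + 0.125 × 411.2 + 0.25 × 884.8 = 425.78125 + 51.4 + 221.2 = 698.38125

$698.38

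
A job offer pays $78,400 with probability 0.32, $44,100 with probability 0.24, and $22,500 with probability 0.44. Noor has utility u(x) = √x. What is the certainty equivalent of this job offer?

$42,436

E[u] = 0.32·√78400 + 0.24·√44100 + 0.44·√22500 = 0.32·280 + 0.24·210 + 0.44·150 = 206
CE = (206)² = 42436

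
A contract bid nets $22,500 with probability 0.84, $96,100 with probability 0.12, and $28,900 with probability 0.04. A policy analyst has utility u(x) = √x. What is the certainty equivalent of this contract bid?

$28,900

E[u] = 0.84·√22500 + 0.12·√96100 + 0.04·√28900 = 0.84·150 + 0.12·310 + 0.04·170 = 170
CE = (170)² = 28900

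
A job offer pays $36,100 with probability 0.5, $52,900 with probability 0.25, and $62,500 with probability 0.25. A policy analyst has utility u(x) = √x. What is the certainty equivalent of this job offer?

$46,225

E[u] = 0.5·√36100 + 0.25·√52900 + 0.25·√62500 = 0.5·190 + 0.25·230 + 0.25·250 = 215
CE = (215)² = 46225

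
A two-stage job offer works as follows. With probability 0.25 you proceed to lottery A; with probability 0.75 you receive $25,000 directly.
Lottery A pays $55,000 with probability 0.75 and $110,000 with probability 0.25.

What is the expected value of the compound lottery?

EV(A) = 0.75 × 55000 + 0.25 × 110000 = 41250 + 27500 = 68750
Branch B: 25000 (certain)
Overall = 0.25 × 68750 + 0.75 × 25000 = 17187.5 + 18750 = 35937.5

$35,937.50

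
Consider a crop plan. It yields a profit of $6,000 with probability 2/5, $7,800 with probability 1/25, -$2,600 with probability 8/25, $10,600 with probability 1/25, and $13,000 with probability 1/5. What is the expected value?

$4,904

EV = 2/5 × 6000 + 1/25 × 7800 + 8/25 × (-2600) + 1/25 × 10600 + 1/5 × 13000 = 2400 + 312 − 832 + 424 + 2600 = 4904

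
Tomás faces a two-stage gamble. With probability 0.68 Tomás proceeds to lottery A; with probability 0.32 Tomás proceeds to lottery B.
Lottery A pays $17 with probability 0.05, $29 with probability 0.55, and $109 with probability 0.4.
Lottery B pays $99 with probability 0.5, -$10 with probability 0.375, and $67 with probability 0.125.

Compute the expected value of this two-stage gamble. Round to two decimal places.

EV(A) = 0.05 × 17 + 0.55 × 29 + 0.4 × 109 = 0.85 + 15.95 + 43.6 = 60.4
EV(B) = 0.5 × 99 + 0.375 × (-10) + 0.125 × 67 = 49.5 − 3.75 + 8.375 = 54.125
Overall = 0.68 × 60.4 + 0.32 × 54.125 = 41.072 + 17.32 = 58.392

$58.39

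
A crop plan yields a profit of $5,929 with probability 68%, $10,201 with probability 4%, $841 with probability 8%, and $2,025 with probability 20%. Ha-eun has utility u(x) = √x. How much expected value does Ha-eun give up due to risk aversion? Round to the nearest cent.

E[u] = 0.68·√5929 + 0.04·√10201 + 0.08·√841 + 0.2·√2025 = 0.68·77 + 0.04·101 + 0.08·29 + 0.2·45 = 67.72
CE = (67.72)² = 4585.9984
Risk premium = EV − CE = 4912.04 − 4585.9984 = 326.0416

$326.04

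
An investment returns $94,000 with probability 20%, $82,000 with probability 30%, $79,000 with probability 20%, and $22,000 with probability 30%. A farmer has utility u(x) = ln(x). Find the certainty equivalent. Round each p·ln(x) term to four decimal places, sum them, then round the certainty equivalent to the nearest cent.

$56,359.16

E[u] = 0.2·ln(94000) + 0.3·ln(82000) + 0.2·ln(79000) + 0.3·ln(22000) = 2.2902 + 3.3943 + 2.2554 + 2.9996 = 10.9395
CE = e^10.9395 ≈ 56359.16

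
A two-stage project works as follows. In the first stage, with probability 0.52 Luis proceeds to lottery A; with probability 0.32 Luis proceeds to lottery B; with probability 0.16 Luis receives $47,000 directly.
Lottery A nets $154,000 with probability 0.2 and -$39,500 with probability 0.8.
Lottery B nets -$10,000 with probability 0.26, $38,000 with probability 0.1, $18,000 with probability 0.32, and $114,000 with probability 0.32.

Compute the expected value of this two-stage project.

EV(A) = 0.2 × 154000 + 0.8 × (-39500) = 30800 − 31600 = -800
EV(B) = 0.26 × (-10000) + 0.1 × 38000 + 0.32 × 18000 + 0.32 × 114000 = -2600 + 3800 + 5760 + 36480 = 43440
Branch C: 47000 (certain)
Overall = 0.52 × (-800) + 0.32 × 43440 + 0.16 × 47000 = -416 + 13900.8 + 7520 = 21004.8

$21,004.80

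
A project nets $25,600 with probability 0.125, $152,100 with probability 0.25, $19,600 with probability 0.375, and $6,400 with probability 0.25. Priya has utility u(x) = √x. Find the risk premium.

E[u] = 0.125·√25600 + 0.25·√152100 + 0.375·√19600 + 0.25·√6400 = 0.125·160 + 0.25·390 + 0.375·140 + 0.25·80 = 190
CE = (190)² = 36100
Risk premium = EV − CE = 50175 − 36100 = 14075

$14,075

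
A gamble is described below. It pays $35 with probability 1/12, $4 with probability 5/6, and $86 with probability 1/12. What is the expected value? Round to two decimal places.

EV = 1/12 × 35 + 5/6 × 4 + 1/12 × 86 = 2.9167 + 3.3333 + 7.1667 = 13.4167

$13.42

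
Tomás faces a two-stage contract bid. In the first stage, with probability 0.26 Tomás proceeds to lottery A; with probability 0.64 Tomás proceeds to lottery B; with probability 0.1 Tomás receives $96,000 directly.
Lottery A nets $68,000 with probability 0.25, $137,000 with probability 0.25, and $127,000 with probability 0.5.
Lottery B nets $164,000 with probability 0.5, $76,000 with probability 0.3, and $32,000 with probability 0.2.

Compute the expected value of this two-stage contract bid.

EV(A) = 0.25 × 68000 + 0.25 × 137000 + 0.5 × 127000 = 17000 + 34250 + 63500 = 114750
EV(B) = 0.5 × 164000 + 0.3 × 76000 + 0.2 × 32000 = 82000 + 22800 + 6400 = 111200
Branch C: 96000 (certain)
Overall = 0.26 × 114750 + 0.64 × 111200 + 0.1 × 96000 = 29835 + 71168 + 9600 = 110603

$110,603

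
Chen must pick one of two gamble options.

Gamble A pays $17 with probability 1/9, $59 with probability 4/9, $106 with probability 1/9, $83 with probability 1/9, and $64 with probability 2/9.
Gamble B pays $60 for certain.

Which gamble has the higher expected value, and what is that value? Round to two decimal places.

Gamble A = 1/9 × 17 + 4/9 × 59 + 1/9 × 106 + 1/9 × 83 + 2/9 × 64 = 1.8889 + 26.2222 + 11.7778 + 9.2222 + 14.2222 = 63.3333
Gamble B: 60 (certain)

Gamble A ($63.33)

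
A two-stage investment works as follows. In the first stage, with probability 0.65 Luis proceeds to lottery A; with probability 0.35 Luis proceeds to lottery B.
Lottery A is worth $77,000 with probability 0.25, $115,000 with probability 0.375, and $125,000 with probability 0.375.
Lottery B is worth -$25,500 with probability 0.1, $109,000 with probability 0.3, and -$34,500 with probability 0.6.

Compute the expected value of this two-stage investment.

EV(A) = 0.25 × 77000 + 0.375 × 115000 + 0.375 × 125000 = 19250 + 43125 + 46875 = 109250
EV(B) = 0.1 × (-25500) + 0.3 × 109000 + 0.6 × (-34500) = -2550 + 32700 − 20700 = 9450
Overall = 0.65 × 109250 + 0.35 × 9450 = 71012.5 + 3307.5 = 74320

$74,320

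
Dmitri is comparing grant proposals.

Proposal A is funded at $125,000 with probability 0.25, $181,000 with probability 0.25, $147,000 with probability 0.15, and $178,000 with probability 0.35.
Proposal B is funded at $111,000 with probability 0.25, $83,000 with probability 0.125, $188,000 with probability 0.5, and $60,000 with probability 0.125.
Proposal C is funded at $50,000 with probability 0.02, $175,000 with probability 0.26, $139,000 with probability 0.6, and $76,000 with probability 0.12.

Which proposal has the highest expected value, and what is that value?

Proposal A = 0.25 × 125000 + 0.25 × 181000 + 0.15 × 147000 + 0.35 × 178000 = 31250 + 45250 + 22050 + 62300 = 160850
Proposal B = 0.25 × 111000 + 0.125 × 83000 + 0.5 × 188000 + 0.125 × 60000 = 27750 + 10375 + 94000 + 7500 = 139625
Proposal C = 0.02 × 50000 + 0.26 × 175000 + 0.6 × 139000 + 0.12 × 76000 = 1000 + 45500 + 83400 + 9120 = 139020

Proposal A ($160,850)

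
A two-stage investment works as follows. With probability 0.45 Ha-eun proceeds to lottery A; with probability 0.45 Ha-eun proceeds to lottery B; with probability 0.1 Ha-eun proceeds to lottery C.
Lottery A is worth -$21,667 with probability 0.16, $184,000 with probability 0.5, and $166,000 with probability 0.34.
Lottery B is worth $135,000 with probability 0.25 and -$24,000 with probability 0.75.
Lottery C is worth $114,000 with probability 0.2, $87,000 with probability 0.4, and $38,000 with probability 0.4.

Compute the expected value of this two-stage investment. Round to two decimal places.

EV(A) = 0.16 × (-21667) + 0.5 × 184000 + 0.34 × 166000 = -3466.72 + 92000 + 56440 = 144973.28
EV(B) = 0.25 × 135000 + 0.75 × (-24000) = 33750 − 18000 = 15750
EV(C) = 0.2 × 114000 + 0.4 × 87000 + 0.4 × 38000 = 22800 + 34800 + 15200 = 72800
Overall = 0.45 × 144973.28 + 0.45 × 15750 + 0.1 × 72800 = 65237.976 + 7087.5 + 7280 = 79605.476

$79,605.48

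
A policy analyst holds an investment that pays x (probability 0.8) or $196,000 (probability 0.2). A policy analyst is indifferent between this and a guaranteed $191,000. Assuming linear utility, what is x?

x = $189,750

0.8·x + 0.2·196000 = 191000
0.8·x = 191000 − 39200 = 151800
x = 151800 / 0.8 = 189750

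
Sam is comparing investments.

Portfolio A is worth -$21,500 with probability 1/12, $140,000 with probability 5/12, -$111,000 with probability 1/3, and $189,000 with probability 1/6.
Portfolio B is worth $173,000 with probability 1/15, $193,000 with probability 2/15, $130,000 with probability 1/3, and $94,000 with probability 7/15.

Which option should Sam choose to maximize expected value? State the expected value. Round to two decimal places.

Portfolio A = 1/12 × (-21500) + 5/12 × 140000 + 1/3 × (-111000) + 1/6 × 189000 = -1791.6667 + 58333.3333 − 37000 + 31500 = 51041.6667
Portfolio B = 1/15 × 173000 + 2/15 × 193000 + 1/3 × 130000 + 7/15 × 94000 = 11533.3333 + 25733.3333 + 43333.3333 + 43866.6667 = 124466.6667

Portfolio B ($124,466.67)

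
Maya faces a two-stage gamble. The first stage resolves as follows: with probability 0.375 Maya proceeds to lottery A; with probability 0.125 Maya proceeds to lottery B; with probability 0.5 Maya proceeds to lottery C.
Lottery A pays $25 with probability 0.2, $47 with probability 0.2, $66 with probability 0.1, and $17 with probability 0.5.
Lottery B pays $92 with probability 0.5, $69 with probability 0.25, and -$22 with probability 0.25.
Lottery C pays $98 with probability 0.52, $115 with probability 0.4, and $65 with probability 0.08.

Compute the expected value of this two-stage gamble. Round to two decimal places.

$69.36

EV(A) = 0.2 × 25 + 0.2 × 47 + 0.1 × 66 + 0.5 × 17 = 5 + 9.4 + 6.6 + 8.5 = 29.5
EV(B) = 0.5 × 92 + 0.25 × 69 + 0.25 × (-22) = 46 + 17.25 − 5.5 = 57.75
EV(C) = 0.52 × 98 + 0.4 × 115 + 0.08 × 65 = 50.96 + 46 + 5.2 = 102.16
Overall = 0.375 × 29.5 + 0.125 × 57.75 + 0.5 × 102.16 = 11.0625 + 7.21875 + 51.08 = 69.36125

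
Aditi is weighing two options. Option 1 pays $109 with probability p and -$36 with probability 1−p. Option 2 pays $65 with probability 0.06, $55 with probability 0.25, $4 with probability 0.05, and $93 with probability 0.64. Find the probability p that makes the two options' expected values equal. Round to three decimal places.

p = 0.782

EV(Option 2) = 0.06 × 65 + 0.25 × 55 + 0.05 × 4 + 0.64 × 93 = 3.9 + 13.75 + 0.2 + 59.52 = 77.37
p·109 + (1−p)·(-36) = 77.37
145p − 36 = 77.37
p = (77.37 + 36) / 145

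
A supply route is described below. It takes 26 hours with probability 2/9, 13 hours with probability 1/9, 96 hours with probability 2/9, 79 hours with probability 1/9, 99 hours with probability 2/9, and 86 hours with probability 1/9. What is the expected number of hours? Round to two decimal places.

68.89 hours

EV = 2/9 × 26 + 1/9 × 13 + 2/9 × 96 + 1/9 × 79 + 2/9 × 99 + 1/9 × 86 = 5.7778 + 1.4444 + 21.3333 + 8.7778 + 22 + 9.5556 = 68.8889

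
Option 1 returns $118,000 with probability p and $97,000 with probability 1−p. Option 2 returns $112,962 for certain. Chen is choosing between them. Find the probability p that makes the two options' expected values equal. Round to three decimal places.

p = 0.760

p·118000 + (1−p)·97000 = 112962
21000p + 97000 = 112962
p = (112962 − 97000) / 21000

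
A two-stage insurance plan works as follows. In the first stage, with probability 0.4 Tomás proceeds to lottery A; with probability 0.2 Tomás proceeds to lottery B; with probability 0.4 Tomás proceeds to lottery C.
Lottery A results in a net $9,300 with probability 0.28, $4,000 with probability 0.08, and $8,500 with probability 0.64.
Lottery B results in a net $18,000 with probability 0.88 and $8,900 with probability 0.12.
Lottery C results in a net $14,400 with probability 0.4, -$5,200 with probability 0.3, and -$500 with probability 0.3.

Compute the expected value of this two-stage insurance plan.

EV(A) = 0.28 × 9300 + 0.08 × 4000 + 0.64 × 8500 = 2604 + 320 + 5440 = 8364
EV(B) = 0.88 × 18000 + 0.12 × 8900 = 15840 + 1068 = 16908
EV(C) = 0.4 × 14400 + 0.3 × (-5200) + 0.3 × (-500) = 5760 − 1560 − 150 = 4050
Overall = 0.4 × 8364 + 0.2 × 16908 + 0.4 × 4050 = 3345.6 + 3381.6 + 1620 = 8347.2

$8,347.20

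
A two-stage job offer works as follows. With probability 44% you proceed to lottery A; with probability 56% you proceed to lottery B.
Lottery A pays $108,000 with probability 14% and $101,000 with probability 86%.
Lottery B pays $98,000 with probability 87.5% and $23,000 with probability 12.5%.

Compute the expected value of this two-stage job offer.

$94,501.20

EV(A) = 0.14 × 108000 + 0.86 × 101000 = 15120 + 86860 = 101980
EV(B) = 0.875 × 98000 + 0.125 × 23000 = 85750 + 2875 = 88625
Overall = 0.44 × 101980 + 0.56 × 88625 = 44871.2 + 49630 = 94501.2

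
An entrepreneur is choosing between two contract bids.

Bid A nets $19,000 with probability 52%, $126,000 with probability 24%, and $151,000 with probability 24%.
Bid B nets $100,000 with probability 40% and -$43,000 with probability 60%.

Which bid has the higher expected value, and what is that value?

Bid A ($76,360)

Bid A = 0.52 × 19000 + 0.24 × 126000 + 0.24 × 151000 = 9880 + 30240 + 36240 = 76360
Bid B = 0.4 × 100000 + 0.6 × (-43000) = 40000 − 25800 = 14200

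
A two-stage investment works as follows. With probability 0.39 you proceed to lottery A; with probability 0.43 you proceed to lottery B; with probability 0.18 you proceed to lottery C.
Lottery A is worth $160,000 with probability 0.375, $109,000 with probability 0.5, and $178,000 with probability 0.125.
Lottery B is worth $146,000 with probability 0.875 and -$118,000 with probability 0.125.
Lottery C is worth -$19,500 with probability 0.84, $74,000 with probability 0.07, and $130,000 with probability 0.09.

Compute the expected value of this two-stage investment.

$102,012.50

EV(A) = 0.375 × 160000 + 0.5 × 109000 + 0.125 × 178000 = 60000 + 54500 + 22250 = 136750
EV(B) = 0.875 × 146000 + 0.125 × (-118000) = 127750 − 14750 = 113000
EV(C) = 0.84 × (-19500) + 0.07 × 74000 + 0.09 × 130000 = -16380 + 5180 + 11700 = 500
Overall = 0.39 × 136750 + 0.43 × 113000 + 0.18 × 500 = 53332.5 + 48590 + 90 = 102012.5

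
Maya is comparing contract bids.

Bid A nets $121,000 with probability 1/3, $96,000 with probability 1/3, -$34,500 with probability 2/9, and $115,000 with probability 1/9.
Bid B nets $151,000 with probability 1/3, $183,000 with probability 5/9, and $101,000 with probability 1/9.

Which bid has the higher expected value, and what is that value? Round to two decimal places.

Bid A = 1/3 × 121000 + 1/3 × 96000 + 2/9 × (-34500) + 1/9 × 115000 = 40333.3333 + 32000 − 7666.6667 + 12777.7778 = 77444.4444
Bid B = 1/3 × 151000 + 5/9 × 183000 + 1/9 × 101000 = 50333.3333 + 101666.6667 + 11222.2222 = 163222.2222

Bid B ($163,222.22)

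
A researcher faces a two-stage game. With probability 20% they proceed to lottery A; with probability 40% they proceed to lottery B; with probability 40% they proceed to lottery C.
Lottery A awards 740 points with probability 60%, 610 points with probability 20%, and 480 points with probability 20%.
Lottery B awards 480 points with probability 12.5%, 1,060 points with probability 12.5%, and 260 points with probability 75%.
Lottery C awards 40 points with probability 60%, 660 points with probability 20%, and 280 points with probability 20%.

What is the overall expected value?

EV(A) = 0.6 × 740 + 0.2 × 610 + 0.2 × 480 = 444 + 122 + 96 = 662
EV(B) = 0.125 × 480 + 0.125 × 1060 + 0.75 × 260 = 60 + 132.5 + 195 = 387.5
EV(C) = 0.6 × 40 + 0.2 × 660 + 0.2 × 280 = 24 + 132 + 56 = 212
Overall = 0.2 × 662 + 0.4 × 387.5 + 0.4 × 212 = 132.4 + 155 + 84.8 = 372.2

372.2 points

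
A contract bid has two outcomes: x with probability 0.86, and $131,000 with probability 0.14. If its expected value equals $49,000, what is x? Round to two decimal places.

0.86·x + 0.14·131000 = 49000
0.86·x = 49000 − 18340 = 30660
x = 30660 / 0.86 = 35651.1628

x = $35,651.16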